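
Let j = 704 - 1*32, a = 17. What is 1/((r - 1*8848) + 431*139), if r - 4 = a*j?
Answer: 1/62489 ≈ 1.6003e-5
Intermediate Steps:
j = 672 (j = 704 - 32 = 672)
r = 11428 (r = 4 + 17*672 = 4 + 11424 = 11428)
1/((r - 1*8848) + 431*139) = 1/((11428 - 1*8848) + 431*139) = 1/((11428 - 8848) + 59909) = 1/(2580 + 59909) = 1/62489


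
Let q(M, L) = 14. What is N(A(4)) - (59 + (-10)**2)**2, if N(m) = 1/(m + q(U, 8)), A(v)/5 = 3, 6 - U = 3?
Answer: -733148/29 ≈ -25281.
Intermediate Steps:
U = 3 (U = 6 - 1*3 = 6 - 3 = 3)
A(v) = 15 (A(v) = 5*3 = 15)
N(m) = 1/(14 + m) (N(m) = 1/(m + 14) = 1/(14 + m))
N(A(4)) - (59 + (-10)**2)**2 = 1/(14 + 15) - (59 + (-10)**2)**2 = 1/29 - (59 + 100)**2 = 1/29 - 1*159**2 = 1/29 - 1*25281 = 1/29 - 25281 = -733148/29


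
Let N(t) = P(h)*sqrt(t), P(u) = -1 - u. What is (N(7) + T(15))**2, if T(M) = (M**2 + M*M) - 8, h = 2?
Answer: 195427 - 2652*sqrt(7) ≈ 1.8841e+5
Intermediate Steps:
T(M) = -8 + 2*M**2 (T(M) = (M**2 + M**2) - 8 = 2*M**2 - 8 = -8 + 2*M**2)
N(t) = -3*sqrt(t) (N(t) = (-1 - 1*2)*sqrt(t) = (-1 - 2)*sqrt(t) = -3*sqrt(t))
(N(7) + T(15))**2 = (-3*sqrt(7) + (-8 + 2*15**2))**2 = (-3*sqrt(7) + (-8 + 2*225))**2 = (-3*sqrt(7) + (-8 + 450))**2 = (-3*sqrt(7) + 442)**2 = (442 - 3*sqrt(7))**2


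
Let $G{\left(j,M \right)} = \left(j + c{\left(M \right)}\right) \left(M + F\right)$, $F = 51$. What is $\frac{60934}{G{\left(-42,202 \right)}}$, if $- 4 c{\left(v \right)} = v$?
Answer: $- \frac{121868}{46805} \approx -2.6037$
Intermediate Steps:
$c{\left(v \right)} = - \frac{v}{4}$
$G{\left(j,M \right)} = \left(51 + M\right) \left(j - \frac{M}{4}\right)$ ($G{\left(j,M \right)} = \left(j - \frac{M}{4}\right) \left(M + 51\right) = \left(j - \frac{M}{4}\right) \left(51 + M\right) = \left(51 + M\right) \left(j - \frac{M}{4}\right)$)
$\frac{60934}{G{\left(-42,202 \right)}} = \frac{60934}{51 \left(-42\right) - \frac{5151}{2} - \frac{202^{2}}{4} + 202 \left(-42\right)} = \frac{60934}{-2142 - \frac{5151}{2} - 10201 - 8484} = \frac{60934}{- \frac{46805}{2}} = 60934 \left(- \frac{2}{46805}\right) = - \frac{121868}{46805}$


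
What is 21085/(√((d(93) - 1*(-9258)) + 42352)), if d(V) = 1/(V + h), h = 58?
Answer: 21085*√1176759761/7793111 ≈ 92.813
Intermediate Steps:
d(V) = 1/(58 + V) (d(V) = 1/(V + 58) = 1/(58 + V))
21085/(√((d(93) - 1*(-9258)) + 42352)) = 21085/(√((1/(58 + 93) - 1*(-9258)) + 42352)) = 21085/(√((1/151 + 9258) + 42352)) = 21085/(√(1397959/151 + 42352)) = 21085/(√(7793111/151)) = 21085/((√1176759761/151)) = 21085*(√1176759761/7793111) = 21085*√1176759761/7793111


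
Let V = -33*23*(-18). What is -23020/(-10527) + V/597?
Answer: 52520938/2094873 ≈ 25.071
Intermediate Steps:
V = 13662 (V = -759*(-18) = 13662)
-23020/(-10527) + V/597 = -23020/(-10527) + 13662/597 = -23020*(-1/10527) + 13662*(1/597) = 23020/10527 + 4554/199 = 52520938/2094873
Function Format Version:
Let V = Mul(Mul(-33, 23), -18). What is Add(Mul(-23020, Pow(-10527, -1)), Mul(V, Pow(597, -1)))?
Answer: Rational(52520938, 2094873) ≈ 25.071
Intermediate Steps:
V = 13662 (V = Mul(-759, -18) = 13662)
Add(Mul(-23020, Pow(-10527, -1)), Mul(V, Pow(597, -1))) = Add(Mul(-23020, Pow(-10527, -1)), Mul(13662, Pow(597, -1))) = Add(Mul(-23020, Rational(-1, 10527)), Mul(13662, Rational(1, 597))) = Add(Rational(23020, 10527), Rational(4554, 199)) = Rational(52520938, 2094873)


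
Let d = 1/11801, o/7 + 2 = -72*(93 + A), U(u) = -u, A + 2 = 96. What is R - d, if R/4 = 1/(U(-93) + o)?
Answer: -141373/1111288369 ≈ -0.00012722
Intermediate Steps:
A = 94 (A = -2 + 96 = 94)
o = -94262 (o = -14 + 7*(-72*(93 + 94)) = -14 + 7*(-72*187) = -14 + 7*(-13464) = -14 - 94248 = -94262)
R = -4/94169 (R = 4/(-1*(-93) - 94262) = 4/(93 - 94262) = 4/(-94169) = 4*(-1/94169) = -4/94169 ≈ -4.2477e-5)
d = 1/11801 ≈ 8.4739e-5
R - d = -4/94169 - 1*1/11801 = -4/94169 - 1/11801 = -141373/1111288369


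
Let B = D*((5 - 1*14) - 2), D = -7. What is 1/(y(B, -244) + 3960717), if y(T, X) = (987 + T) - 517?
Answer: 1/3961264 ≈ 2.5244e-7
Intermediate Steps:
B = 77 (B = -7*((5 - 1*14) - 2) = -7*((5 - 14) - 2) = -7*(-9 - 2) = -7*(-11) = 77)
y(T, X) = 470 + T
1/(y(B, -244) + 3960717) = 1/((470 + 77) + 3960717) = 1/(547 + 3960717) = 1/3961264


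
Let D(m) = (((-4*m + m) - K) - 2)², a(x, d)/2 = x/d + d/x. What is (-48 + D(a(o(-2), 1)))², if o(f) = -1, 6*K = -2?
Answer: 279841/81 ≈ 3454.8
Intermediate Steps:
K = -⅓ (K = (⅙)*(-2) = -⅓ ≈ -0.33333)
a(x, d) = 2*d/x + 2*x/d (a(x, d) = 2*(x/d + d/x) = 2*(d/x + x/d) = 2*d/x + 2*x/d)
D(m) = (-5/3 - 3*m)² (D(m) = (((-4*m + m) - 1*(-⅓)) - 2)² = ((-3*m + ⅓) - 2)² = ((⅓ - 3*m) - 2)² = (-5/3 - 3*m)²)
(-48 + D(a(o(-2), 1)))² = (-48 + (5 + 9*(2*1/(-1) + 2*(-1)/1))²/9)² = (-48 + (5 + 9*(2*1*(-1) + 2*(-1)*1))²/9)² = (-48 + (5 + 9*(-2 - 2))²/9)² = (-48 + (5 + 9*(-4))²/9)² = (-48 + (5 - 36)²/9)² = (-48 + (⅑)*(-31)²)² = (-48 + (⅑)*961)² = (-48 + 961/9)² = (529/9)² = 279841/81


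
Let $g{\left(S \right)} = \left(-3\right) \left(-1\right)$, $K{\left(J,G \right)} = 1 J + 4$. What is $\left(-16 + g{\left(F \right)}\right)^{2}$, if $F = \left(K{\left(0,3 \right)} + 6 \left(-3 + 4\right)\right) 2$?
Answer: $169$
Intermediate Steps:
$K{\left(J,G \right)} = 4 + J$ ($K{\left(J,G \right)} = J + 4 = 4 + J$)
$F = 20$ ($F = \left(\left(4 + 0\right) + 6 \left(-3 + 4\right)\right) 2 = \left(4 + 6 \cdot 1\right) 2 = \left(4 + 6\right) 2 = 10 \cdot 2 = 20$)
$g{\left(S \right)} = 3$
$\left(-16 + g{\left(F \right)}\right)^{2} = \left(-16 + 3\right)^{2} = \left(-13\right)^{2} = 169$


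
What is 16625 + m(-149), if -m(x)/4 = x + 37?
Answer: 17073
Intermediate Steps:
m(x) = -148 - 4*x (m(x) = -4*(x + 37) = -4*(37 + x) = -148 - 4*x)
16625 + m(-149) = 16625 + (-148 - 4*(-149)) = 16625 + (-148 + 596) = 16625 + 448 = 17073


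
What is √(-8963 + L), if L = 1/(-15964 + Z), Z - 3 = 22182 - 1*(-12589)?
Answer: I*√352361520610/6270 ≈ 94.673*I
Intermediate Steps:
Z = 34774 (Z = 3 + (22182 - 1*(-12589)) = 3 + (22182 + 12589) = 3 + 34771 = 34774)
L = 1/18810 (L = 1/(-15964 + 34774) = 1/18810 ≈ 5.3163e-5)
√(-8963 + L) = √(-8963 + 1/18810) = √(-168594029/18810) = I*√352361520610/6270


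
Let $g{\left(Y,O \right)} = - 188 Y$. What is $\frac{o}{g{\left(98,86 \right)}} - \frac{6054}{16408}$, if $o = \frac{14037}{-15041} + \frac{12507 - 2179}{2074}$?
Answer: $- \frac{31085096844037}{84199015389944} \approx -0.36919$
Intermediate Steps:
$o = \frac{63115355}{15597517}$ ($o = 14037 \left(- \frac{1}{15041}\right) + \left(12507 - 2179\right) \frac{1}{2074} = - \frac{14037}{15041} + 10328 \cdot \frac{1}{2074} = - \frac{14037}{15041} + \frac{5164}{1037} = \frac{63115355}{15597517} \approx 4.0465$)
$\frac{o}{g{\left(98,86 \right)}} - \frac{6054}{16408} = \frac{63115355}{15597517 \left(\left(-188\right) 98\right)} - \frac{6054}{16408} = \frac{63115355}{15597517 \left(-18424\right)} - \frac{3027}{8204} = \frac{63115355}{15597517} \left(- \frac{1}{18424}\right) - \frac{3027}{8204} = - \frac{63115355}{287368653208} - \frac{3027}{8204} = - \frac{31085096844037}{84199015389944}$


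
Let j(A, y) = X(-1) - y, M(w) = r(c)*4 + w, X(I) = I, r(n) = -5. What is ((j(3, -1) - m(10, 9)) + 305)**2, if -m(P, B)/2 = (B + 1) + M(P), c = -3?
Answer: 93025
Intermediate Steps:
M(w) = -20 + w (M(w) = -5*4 + w = -20 + w)
j(A, y) = -1 - y
m(P, B) = 38 - 2*B - 2*P (m(P, B) = -2*((B + 1) + (-20 + P)) = -2*((1 + B) + (-20 + P)) = -2*(-19 + B + P) = 38 - 2*B - 2*P)
((j(3, -1) - m(10, 9)) + 305)**2 = (((-1 - 1*(-1)) - (38 - 2*9 - 2*10)) + 305)**2 = (((-1 + 1) - (38 - 18 - 20)) + 305)**2 = ((0 - 1*0) + 305)**2 = ((0 + 0) + 305)**2 = (0 + 305)**2 = 305**2 = 93025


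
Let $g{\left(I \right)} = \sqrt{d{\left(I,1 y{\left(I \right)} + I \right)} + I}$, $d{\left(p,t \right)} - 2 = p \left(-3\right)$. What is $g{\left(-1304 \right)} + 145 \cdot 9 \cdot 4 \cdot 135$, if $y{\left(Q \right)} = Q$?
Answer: $704700 + 3 \sqrt{290} \approx 7.0475 \cdot 10^{5}$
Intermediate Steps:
$d{\left(p,t \right)} = 2 - 3 p$ ($d{\left(p,t \right)} = 2 + p \left(-3\right) = 2 - 3 p$)
$g{\left(I \right)} = \sqrt{2 - 2 I}$ ($g{\left(I \right)} = \sqrt{\left(2 - 3 I\right) + I} = \sqrt{2 - 2 I}$)
$g{\left(-1304 \right)} + 145 \cdot 9 \cdot 4 \cdot 135 = \sqrt{2 - -2608} + 145 \cdot 9 \cdot 4 \cdot 135 = \sqrt{2 + 2608} + 145 \cdot 36 \cdot 135 = \sqrt{2610} + 5220 \cdot 135 = 3 \sqrt{290} + 704700 = 704700 + 3 \sqrt{290}$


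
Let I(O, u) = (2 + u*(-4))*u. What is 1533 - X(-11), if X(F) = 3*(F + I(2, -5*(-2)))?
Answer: 2706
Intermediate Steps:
I(O, u) = u*(2 - 4*u) (I(O, u) = (2 - 4*u)*u = u*(2 - 4*u))
X(F) = -1140 + 3*F (X(F) = 3*(F + 2*(-5*(-2))*(1 - (-10)*(-2))) = 3*(F + 2*10*(1 - 2*10)) = 3*(F + 2*10*(1 - 20)) = 3*(F + 2*10*(-19)) = 3*(F - 380) = 3*(-380 + F) = -1140 + 3*F)
1533 - X(-11) = 1533 - (-1140 + 3*(-11)) = 1533 - (-1140 - 33) = 1533 - 1*(-1173) = 1533 + 1173 = 2706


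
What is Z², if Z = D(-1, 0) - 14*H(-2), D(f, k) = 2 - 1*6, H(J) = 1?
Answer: 324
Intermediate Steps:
D(f, k) = -4 (D(f, k) = 2 - 6 = -4)
Z = -18 (Z = -4 - 14*1 = -4 - 14 = -18)
Z² = (-18)² = 324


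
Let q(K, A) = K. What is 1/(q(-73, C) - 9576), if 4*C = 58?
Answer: -1/9649 ≈ -0.00010364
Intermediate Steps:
C = 29/2 (C = (¼)*58 = 29/2 ≈ 14.500)
1/(q(-73, C) - 9576) = 1/(-73 - 9576) = 1/(-9649) = -1/9649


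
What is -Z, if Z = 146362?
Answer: -146362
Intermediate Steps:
-Z = -1*146362 = -146362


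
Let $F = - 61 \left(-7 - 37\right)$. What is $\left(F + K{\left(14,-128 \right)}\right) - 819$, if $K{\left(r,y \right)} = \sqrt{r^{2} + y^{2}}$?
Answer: $1865 + 2 \sqrt{4145} \approx 1993.8$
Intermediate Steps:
$F = 2684$ ($F = \left(-61\right) \left(-44\right) = 2684$)
$\left(F + K{\left(14,-128 \right)}\right) - 819 = \left(2684 + \sqrt{14^{2} + \left(-128\right)^{2}}\right) - 819 = \left(2684 + \sqrt{196 + 16384}\right) - 819 = \left(2684 + \sqrt{16580}\right) - 819 = \left(2684 + 2 \sqrt{4145}\right) - 819 = 1865 + 2 \sqrt{4145}$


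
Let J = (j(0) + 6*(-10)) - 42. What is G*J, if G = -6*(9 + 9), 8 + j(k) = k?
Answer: 11880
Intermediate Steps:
j(k) = -8 + k
J = -110 (J = ((-8 + 0) + 6*(-10)) - 42 = (-8 - 60) - 42 = -68 - 42 = -110)
G = -108 (G = -6*18 = -108)
G*J = -108*(-110) = 11880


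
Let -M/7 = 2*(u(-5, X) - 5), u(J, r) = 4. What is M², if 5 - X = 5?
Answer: 196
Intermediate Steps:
X = 0 (X = 5 - 1*5 = 5 - 5 = 0)
M = 14 (M = -14*(4 - 5) = -14*(-1) = -7*(-2) = 14)
M² = 14² = 196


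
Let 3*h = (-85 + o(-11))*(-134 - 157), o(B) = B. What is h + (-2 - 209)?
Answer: 9101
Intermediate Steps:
h = 9312 (h = ((-85 - 11)*(-134 - 157))/3 = (-96*(-291))/3 = (⅓)*27936 = 9312)
h + (-2 - 209) = 9312 + (-2 - 209) = 9312 - 211 = 9101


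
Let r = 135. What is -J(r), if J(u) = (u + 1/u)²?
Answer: -332187076/18225 ≈ -18227.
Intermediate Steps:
-J(r) = -(1 + 135²)²/135² = -(1 + 18225)²/18225 = -18226²/18225 = -332187076/18225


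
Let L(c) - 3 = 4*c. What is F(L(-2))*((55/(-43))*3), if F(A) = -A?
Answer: -825/43 ≈ -19.186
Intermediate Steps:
L(c) = 3 + 4*c
F(L(-2))*((55/(-43))*3) = (-(3 + 4*(-2)))*((55/(-43))*3) = (-(3 - 8))*((55*(-1/43))*3) = (-1*(-5))*(-55/43*3) = 5*(-165/43) = -825/43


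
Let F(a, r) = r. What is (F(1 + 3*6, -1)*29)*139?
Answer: -4031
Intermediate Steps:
(F(1 + 3*6, -1)*29)*139 = -1*29*139 = -29*139 = -4031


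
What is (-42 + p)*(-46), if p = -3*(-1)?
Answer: 1794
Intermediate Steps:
p = 3
(-42 + p)*(-46) = (-42 + 3)*(-46) = -39*(-46) = 1794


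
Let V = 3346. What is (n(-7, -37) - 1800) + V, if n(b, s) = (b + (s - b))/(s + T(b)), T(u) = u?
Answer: 68061/44 ≈ 1546.8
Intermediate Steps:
n(b, s) = s/(b + s) (n(b, s) = (b + (s - b))/(s + b) = s/(b + s))
(n(-7, -37) - 1800) + V = (-37/(-7 - 37) - 1800) + 3346 = (-37/(-44) - 1800) + 3346 = (-37*(-1/44) - 1800) + 3346 = (37/44 - 1800) + 3346 = -79163/44 + 3346 = 68061/44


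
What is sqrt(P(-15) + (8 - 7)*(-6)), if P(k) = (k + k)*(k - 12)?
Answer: 2*sqrt(201) ≈ 28.355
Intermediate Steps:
P(k) = 2*k*(-12 + k) (P(k) = (2*k)*(-12 + k) = 2*k*(-12 + k))
sqrt(P(-15) + (8 - 7)*(-6)) = sqrt(2*(-15)*(-12 - 15) + (8 - 7)*(-6)) = sqrt(2*(-15)*(-27) + 1*(-6)) = sqrt(810 - 6) = sqrt(804) = 2*sqrt(201)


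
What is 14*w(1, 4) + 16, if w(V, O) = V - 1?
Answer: 16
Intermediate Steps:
w(V, O) = -1 + V
14*w(1, 4) + 16 = 14*(-1 + 1) + 16 = 14*0 + 16 = 0 + 16 = 16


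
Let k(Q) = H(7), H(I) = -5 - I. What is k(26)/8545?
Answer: -12/8545 ≈ -0.0014043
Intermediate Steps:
k(Q) = -12 (k(Q) = -5 - 1*7 = -5 - 7 = -12)
k(26)/8545 = -12/8545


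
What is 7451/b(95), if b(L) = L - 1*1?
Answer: 7451/94 ≈ 79.266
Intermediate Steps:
b(L) = -1 + L (b(L) = L - 1 = -1 + L)
7451/b(95) = 7451/(-1 + 95) = 7451/94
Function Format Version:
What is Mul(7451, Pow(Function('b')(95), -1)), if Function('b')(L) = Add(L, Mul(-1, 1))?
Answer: Rational(7451, 94) ≈ 79.266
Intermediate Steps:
Function('b')(L) = Add(-1, L) (Function('b')(L) = Add(L, -1) = Add(-1, L))
Mul(7451, Pow(Function('b')(95), -1)) = Mul(7451, Pow(Add(-1, 95), -1)) = Mul(7451, Pow(94, -1)) = Mul(7451, Rational(1, 94)) = Rational(7451, 94)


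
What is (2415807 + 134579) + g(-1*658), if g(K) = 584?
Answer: 2550970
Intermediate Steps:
(2415807 + 134579) + g(-1*658) = (2415807 + 134579) + 584 = 2550386 + 584 = 2550970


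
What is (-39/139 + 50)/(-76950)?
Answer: -6911/10696050 ≈ -0.00064613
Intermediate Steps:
(-39/139 + 50)/(-76950) = (-39*1/139 + 50)*(-1/76950) = (-39/139 + 50)*(-1/76950) = (6911/139)*(-1/76950) = -6911/10696050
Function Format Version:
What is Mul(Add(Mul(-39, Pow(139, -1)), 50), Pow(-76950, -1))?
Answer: Rational(-6911, 10696050) ≈ -0.00064613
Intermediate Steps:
Mul(Add(Mul(-39, Pow(139, -1)), 50), Pow(-76950, -1)) = Mul(Add(Mul(-39, Rational(1, 139)), 50), Rational(-1, 76950)) = Mul(Add(Rational(-39, 139), 50), Rational(-1, 76950)) = Mul(Rational(6911, 139), Rational(-1, 76950)) = Rational(-6911, 10696050)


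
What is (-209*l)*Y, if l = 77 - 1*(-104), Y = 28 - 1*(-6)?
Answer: -1286186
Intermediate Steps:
Y = 34 (Y = 28 + 6 = 34)
l = 181 (l = 77 + 104 = 181)
(-209*l)*Y = -209*181*34 = -37829*34 = -1286186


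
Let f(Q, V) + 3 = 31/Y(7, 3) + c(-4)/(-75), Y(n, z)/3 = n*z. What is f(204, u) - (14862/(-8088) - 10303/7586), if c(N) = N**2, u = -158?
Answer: 3820522021/8052918300 ≈ 0.47443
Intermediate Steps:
Y(n, z) = 3*n*z (Y(n, z) = 3*(n*z) = 3*n*z)
f(Q, V) = -4286/1575 (f(Q, V) = -3 + (31/((3*7*3)) + (-4)**2/(-75)) = -3 + (31/63 + 16*(-1/75)) = -3 + (31*(1/63) - 16/75) = -3 + (31/63 - 16/75) = -3 + 439/1575 = -4286/1575)
f(204, u) - (14862/(-8088) - 10303/7586) = -4286/1575 - (14862/(-8088) - 10303/7586) = -4286/1575 - (14862*(-1/8088) - 10303*1/7586) = -4286/1575 - (-2477/1348 - 10303/7586) = -4286/1575 - 1*(-16339483/5112964) = -4286/1575 + 16339483/5112964 = 3820522021/8052918300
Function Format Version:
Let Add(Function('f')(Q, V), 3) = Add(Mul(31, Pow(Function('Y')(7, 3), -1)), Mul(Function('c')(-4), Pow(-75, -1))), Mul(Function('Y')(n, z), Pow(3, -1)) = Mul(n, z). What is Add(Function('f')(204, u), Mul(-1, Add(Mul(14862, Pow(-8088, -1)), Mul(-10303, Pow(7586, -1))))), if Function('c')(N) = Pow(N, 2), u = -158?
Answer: Rational(3820522021, 8052918300) ≈ 0.47443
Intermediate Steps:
Function('Y')(n, z) = Mul(3, n, z) (Function('Y')(n, z) = Mul(3, Mul(n, z)) = Mul(3, n, z))
Function('f')(Q, V) = Rational(-4286, 1575) (Function('f')(Q, V) = Add(-3, Add(Mul(31, Pow(Mul(3, 7, 3), -1)), Mul(Pow(-4, 2), Pow(-75, -1)))) = Add(-3, Add(Mul(31, Pow(63, -1)), Mul(16, Rational(-1, 75)))) = Add(-3, Add(Mul(31, Rational(1, 63)), Rational(-16, 75))) = Add(-3, Add(Rational(31, 63), Rational(-16, 75))) = Add(-3, Rational(439, 1575)) = Rational(-4286, 1575))
Add(Function('f')(204, u), Mul(-1, Add(Mul(14862, Pow(-8088, -1)), Mul(-10303, Pow(7586, -1))))) = Add(Rational(-4286, 1575), Mul(-1, Add(Mul(14862, Pow(-8088, -1)), Mul(-10303, Pow(7586, -1))))) = Add(Rational(-4286, 1575), Mul(-1, Add(Mul(14862, Rational(-1, 8088)), Mul(-10303, Rational(1, 7586))))) = Add(Rational(-4286, 1575), Mul(-1, Add(Rational(-2477, 1348), Rational(-10303, 7586)))) = Add(Rational(-4286, 1575), Mul(-1, Rational(-16339483, 5112964))) = Add(Rational(-4286, 1575), Rational(16339483, 5112964)) = Rational(3820522021, 8052918300)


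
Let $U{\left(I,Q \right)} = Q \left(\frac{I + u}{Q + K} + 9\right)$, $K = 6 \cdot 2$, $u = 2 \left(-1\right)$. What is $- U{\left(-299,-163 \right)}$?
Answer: $\frac{270580}{151} \approx 1791.9$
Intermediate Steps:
$u = -2$
$K = 12$
$U{\left(I,Q \right)} = Q \left(9 + \frac{-2 + I}{12 + Q}\right)$ ($U{\left(I,Q \right)} = Q \left(\frac{I - 2}{Q + 12} + 9\right) = Q \left(\frac{-2 + I}{12 + Q} + 9\right) = Q \left(9 + \frac{-2 + I}{12 + Q}\right)$)
$- U{\left(-299,-163 \right)} = - \frac{\left(-163\right) \left(106 - 299 + 9 \left(-163\right)\right)}{12 - 163} = - \frac{\left(-163\right) \left(106 - 299 - 1467\right)}{-151} = - \frac{\left(-163\right) \left(-1\right) \left(-1660\right)}{151} = \left(-1\right) \left(- \frac{270580}{151}\right) = \frac{270580}{151}$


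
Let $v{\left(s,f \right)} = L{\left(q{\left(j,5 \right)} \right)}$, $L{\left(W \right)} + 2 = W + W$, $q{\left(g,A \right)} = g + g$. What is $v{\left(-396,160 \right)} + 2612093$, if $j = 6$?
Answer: $2612115$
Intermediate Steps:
$q{\left(g,A \right)} = 2 g$
$L{\left(W \right)} = -2 + 2 W$ ($L{\left(W \right)} = -2 + \left(W + W\right) = -2 + 2 W$)
$v{\left(s,f \right)} = 22$ ($v{\left(s,f \right)} = -2 + 2 \cdot 2 \cdot 6 = -2 + 2 \cdot 12 = -2 + 24 = 22$)
$v{\left(-396,160 \right)} + 2612093 = 22 + 2612093 = 2612115$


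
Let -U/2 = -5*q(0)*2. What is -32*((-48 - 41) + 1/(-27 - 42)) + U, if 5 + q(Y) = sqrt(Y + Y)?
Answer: 189644/69 ≈ 2748.5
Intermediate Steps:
q(Y) = -5 + sqrt(2)*sqrt(Y) (q(Y) = -5 + sqrt(Y + Y) = -5 + sqrt(2*Y) = -5 + sqrt(2)*sqrt(Y))
U = -100 (U = -2*(-5*(-5 + sqrt(2)*sqrt(0)))*2 = -2*(-5*(-5 + sqrt(2)*0))*2 = -2*(-5*(-5 + 0))*2 = -2*(-5*(-5))*2 = -50*2 = -2*50 = -100)
-32*((-48 - 41) + 1/(-27 - 42)) + U = -32*((-48 - 41) + 1/(-27 - 42)) - 100 = -32*(-89 + 1/(-69)) - 100 = -32*(-89 - 1/69) - 100 = -32*(-6142/69) - 100 = 196544/69 - 100 = 189644/69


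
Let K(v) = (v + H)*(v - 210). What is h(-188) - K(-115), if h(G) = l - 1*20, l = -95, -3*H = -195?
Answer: -16365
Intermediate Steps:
H = 65 (H = -⅓*(-195) = 65)
K(v) = (-210 + v)*(65 + v) (K(v) = (v + 65)*(v - 210) = (65 + v)*(-210 + v) = (-210 + v)*(65 + v))
h(G) = -115 (h(G) = -95 - 1*20 = -95 - 20 = -115)
h(-188) - K(-115) = -115 - (-13650 + (-115)² - 145*(-115)) = -115 - (-13650 + 13225 + 16675) = -115 - 1*16250 = -115 - 16250 = -16365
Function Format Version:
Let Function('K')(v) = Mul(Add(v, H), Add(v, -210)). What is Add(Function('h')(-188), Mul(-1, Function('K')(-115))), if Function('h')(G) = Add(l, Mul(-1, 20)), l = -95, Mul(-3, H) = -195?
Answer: -16365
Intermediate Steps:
H = 65 (H = Mul(Rational(-1, 3), -195) = 65)
Function('K')(v) = Mul(Add(-210, v), Add(65, v)) (Function('K')(v) = Mul(Add(v, 65), Add(v, -210)) = Mul(Add(65, v), Add(-210, v)) = Mul(Add(-210, v), Add(65, v)))
Function('h')(G) = -115 (Function('h')(G) = Add(-95, Mul(-1, 20)) = Add(-95, -20) = -115)
Add(Function('h')(-188), Mul(-1, Function('K')(-115))) = Add(-115, Mul(-1, Add(-13650, Pow(-115, 2), Mul(-145, -115)))) = Add(-115, Mul(-1, Add(-13650, 13225, 16675))) = Add(-115, Mul(-1, 16250)) = Add(-115, -16250) = -16365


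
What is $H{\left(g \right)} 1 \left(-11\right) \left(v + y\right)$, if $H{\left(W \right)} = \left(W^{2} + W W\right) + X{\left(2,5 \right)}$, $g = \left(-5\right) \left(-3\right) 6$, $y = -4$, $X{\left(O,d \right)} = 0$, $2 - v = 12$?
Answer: $2494800$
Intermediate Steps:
$v = -10$ ($v = 2 - 12 = -10$)
$g = 90$ ($g = 15 \cdot 6 = 90$)
$H{\left(W \right)} = 2 W^{2}$ ($H{\left(W \right)} = \left(W^{2} + W W\right) + 0 = \left(W^{2} + W^{2}\right) + 0 = 2 W^{2} + 0 = 2 W^{2}$)
$H{\left(g \right)} 1 \left(-11\right) \left(v + y\right) = 2 \cdot 90^{2} \cdot 1 \left(-11\right) \left(-10 - 4\right) = 2 \cdot 8100 \left(-11\right) \left(-14\right) = 16200 \left(-11\right) \left(-14\right) = \left(-178200\right) \left(-14\right) = 2494800$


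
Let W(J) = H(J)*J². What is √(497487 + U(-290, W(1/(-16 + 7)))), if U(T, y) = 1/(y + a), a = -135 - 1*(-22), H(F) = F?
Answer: √3376013824982946/82378 ≈ 705.33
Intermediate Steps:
a = -113 (a = -135 + 22 = -113)
W(J) = J³ (W(J) = J*J² = J³)
U(T, y) = 1/(-113 + y) (U(T, y) = 1/(y - 113) = 1/(-113 + y))
√(497487 + U(-290, W(1/(-16 + 7)))) = √(497487 + 1/(-113 + (1/(-16 + 7))³)) = √(497487 + 1/(-113 + (1/(-9))³)) = √(497487 + 1/(-113 + (-⅑)³)) = √(497487 + 1/(-113 - 1/729)) = √(497487 + 1/(-82378/729)) = √(497487 - 729/82378) = √(40981983357/82378) = √3376013824982946/82378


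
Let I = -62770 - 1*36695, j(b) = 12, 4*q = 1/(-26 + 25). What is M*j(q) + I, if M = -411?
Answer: -104397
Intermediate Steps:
q = -¼ (q = 1/(4*(-26 + 25)) = (¼)/(-1) = (¼)*(-1) = -¼ ≈ -0.25000)
I = -99465 (I = -62770 - 36695 = -99465)
M*j(q) + I = -411*12 - 99465 = -4932 - 99465 = -104397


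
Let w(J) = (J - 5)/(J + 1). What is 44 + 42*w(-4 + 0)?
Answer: 170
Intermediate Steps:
w(J) = (-5 + J)/(1 + J)
44 + 42*w(-4 + 0) = 44 + 42*((-5 + (-4 + 0))/(1 + (-4 + 0))) = 44 + 42*((-5 - 4)/(1 - 4)) = 44 + 42*(-9/(-3)) = 44 + 42*(-⅓*(-9)) = 44 + 42*3 = 44 + 126 = 170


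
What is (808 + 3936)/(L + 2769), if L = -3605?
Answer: -1186/209 ≈ -5.6746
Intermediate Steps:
(808 + 3936)/(L + 2769) = (808 + 3936)/(-3605 + 2769) = 4744/(-836) = 4744*(-1/836) = -1186/209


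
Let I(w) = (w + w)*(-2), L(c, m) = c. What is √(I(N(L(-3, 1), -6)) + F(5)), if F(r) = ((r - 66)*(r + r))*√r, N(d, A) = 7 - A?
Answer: √(-52 - 610*√5) ≈ 37.63*I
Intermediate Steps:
I(w) = -4*w (I(w) = (2*w)*(-2) = -4*w)
F(r) = 2*r^(3/2)*(-66 + r) (F(r) = ((-66 + r)*(2*r))*√r = (2*r*(-66 + r))*√r = 2*r^(3/2)*(-66 + r))
√(I(N(L(-3, 1), -6)) + F(5)) = √(-4*(7 - 1*(-6)) + 2*5^(3/2)*(-66 + 5)) = √(-4*(7 + 6) + 2*(5*√5)*(-61)) = √(-4*13 - 610*√5) = √(-52 - 610*√5)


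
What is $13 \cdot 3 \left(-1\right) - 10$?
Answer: $-49$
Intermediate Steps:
$13 \cdot 3 \left(-1\right) - 10 = 13 \left(-3\right) - 10 = -39 - 10 = -49$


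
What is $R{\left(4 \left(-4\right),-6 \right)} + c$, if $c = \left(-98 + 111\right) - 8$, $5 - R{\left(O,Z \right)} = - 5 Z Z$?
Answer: $190$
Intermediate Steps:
$R{\left(O,Z \right)} = 5 + 5 Z^{2}$ ($R{\left(O,Z \right)} = 5 - - 5 Z Z = 5 - - 5 Z^{2} = 5 + 5 Z^{2}$)
$c = 5$ ($c = 13 - 8 = 5$)
$R{\left(4 \left(-4\right),-6 \right)} + c = \left(5 + 5 \left(-6\right)^{2}\right) + 5 = \left(5 + 5 \cdot 36\right) + 5 = \left(5 + 180\right) + 5 = 185 + 5 = 190$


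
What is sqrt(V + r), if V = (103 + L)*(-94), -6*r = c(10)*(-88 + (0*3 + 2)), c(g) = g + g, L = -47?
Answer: 2*I*sqrt(11199)/3 ≈ 70.55*I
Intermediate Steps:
c(g) = 2*g
r = 860/3 (r = -2*10*(-88 + (0*3 + 2))/6 = -10*(-88 + (0 + 2))/3 = -10*(-88 + 2)/3 = -10*(-86)/3 = -1/6*(-1720) = 860/3 ≈ 286.67)
V = -5264 (V = (103 - 47)*(-94) = 56*(-94) = -5264)
sqrt(V + r) = sqrt(-5264 + 860/3) = sqrt(-14932/3) = 2*I*sqrt(11199)/3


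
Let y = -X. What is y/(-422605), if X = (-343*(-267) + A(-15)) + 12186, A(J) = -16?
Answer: 103751/422605 ≈ 0.24550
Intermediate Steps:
X = 103751 (X = (-343*(-267) - 16) + 12186 = (91581 - 16) + 12186 = 91565 + 12186 = 103751)
y = -103751 (y = -1*103751 = -103751)
y/(-422605) = -103751/(-422605) = -103751*(-1/422605) = 103751/422605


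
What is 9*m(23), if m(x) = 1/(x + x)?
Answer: 9/46 ≈ 0.19565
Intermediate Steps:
m(x) = 1/(2*x)
9*m(23) = 9*((½)/23) = 9*((½)*(1/23)) = 9*(1/46) = 9/46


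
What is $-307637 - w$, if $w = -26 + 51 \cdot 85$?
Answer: $-311946$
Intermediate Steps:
$w = 4309$ ($w = -26 + 4335 = 4309$)
$-307637 - w = -307637 - 4309 = -311946$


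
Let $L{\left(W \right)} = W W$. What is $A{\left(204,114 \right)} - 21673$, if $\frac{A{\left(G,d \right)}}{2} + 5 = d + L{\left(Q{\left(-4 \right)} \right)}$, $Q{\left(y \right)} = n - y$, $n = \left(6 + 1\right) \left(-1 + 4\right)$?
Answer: $-20205$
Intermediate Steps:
$n = 21$ ($n = 7 \cdot 3 = 21$)
$Q{\left(y \right)} = 21 - y$
$L{\left(W \right)} = W^{2}$
$A{\left(G,d \right)} = 1240 + 2 d$ ($A{\left(G,d \right)} = -10 + 2 \left(d + \left(21 - -4\right)^{2}\right) = -10 + 2 \left(d + \left(21 + 4\right)^{2}\right) = -10 + 2 \left(d + 25^{2}\right) = -10 + 2 \left(d + 625\right) = -10 + 2 \left(625 + d\right) = -10 + \left(1250 + 2 d\right) = 1240 + 2 d$)
$A{\left(204,114 \right)} - 21673 = \left(1240 + 2 \cdot 114\right) - 21673 = \left(1240 + 228\right) - 21673 = 1468 - 21673 = -20205$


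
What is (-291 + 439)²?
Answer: 21904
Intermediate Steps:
(-291 + 439)² = 148² = 21904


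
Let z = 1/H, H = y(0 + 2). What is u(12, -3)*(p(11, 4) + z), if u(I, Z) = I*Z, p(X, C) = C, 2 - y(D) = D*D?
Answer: -126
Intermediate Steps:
y(D) = 2 - D² (y(D) = 2 - D*D = 2 - D²)
H = -2 (H = 2 - (0 + 2)² = 2 - 1*2² = 2 - 1*4 = 2 - 4 = -2)
z = -½ (z = 1/(-2) = -½ ≈ -0.50000)
u(12, -3)*(p(11, 4) + z) = (12*(-3))*(4 - ½) = -36*7/2 = -126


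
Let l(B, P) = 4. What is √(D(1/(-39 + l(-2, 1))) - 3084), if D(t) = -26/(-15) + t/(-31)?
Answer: I*√1306267305/651 ≈ 55.518*I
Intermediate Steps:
D(t) = 26/15 - t/31 (D(t) = -26*(-1/15) + t*(-1/31) = 26/15 - t/31)
√(D(1/(-39 + l(-2, 1))) - 3084) = √((26/15 - 1/(31*(-39 + 4))) - 3084) = √((26/15 - 1/31/(-35)) - 3084) = √((26/15 - 1/31*(-1/35)) - 3084) = √((26/15 + 1/1085) - 3084) = √(1129/651 - 3084) = √(-2006555/651) = I*√1306267305/651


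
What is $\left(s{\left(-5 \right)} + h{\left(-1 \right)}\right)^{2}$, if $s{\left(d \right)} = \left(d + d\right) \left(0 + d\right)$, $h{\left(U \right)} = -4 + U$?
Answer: $2025$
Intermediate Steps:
$s{\left(d \right)} = 2 d^{2}$ ($s{\left(d \right)} = 2 d d = 2 d^{2}$)
$\left(s{\left(-5 \right)} + h{\left(-1 \right)}\right)^{2} = \left(2 \left(-5\right)^{2} - 5\right)^{2} = \left(2 \cdot 25 - 5\right)^{2} = \left(50 - 5\right)^{2} = 45^{2} = 2025$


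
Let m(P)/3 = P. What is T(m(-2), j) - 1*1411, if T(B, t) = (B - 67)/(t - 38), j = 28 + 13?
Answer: -4306/3 ≈ -1435.3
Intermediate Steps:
m(P) = 3*P
j = 41
T(B, t) = (-67 + B)/(-38 + t)
T(m(-2), j) - 1*1411 = (-67 + 3*(-2))/(-38 + 41) - 1*1411 = (-67 - 6)/3 - 1411 = (⅓)*(-73) - 1411 = -73/3 - 1411 = -4306/3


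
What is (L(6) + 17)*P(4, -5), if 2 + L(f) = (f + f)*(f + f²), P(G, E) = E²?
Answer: 12975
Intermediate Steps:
L(f) = -2 + 2*f*(f + f²) (L(f) = -2 + (f + f)*(f + f²) = -2 + (2*f)*(f + f²) = -2 + 2*f*(f + f²))
(L(6) + 17)*P(4, -5) = ((-2 + 2*6² + 2*6³) + 17)*(-5)² = ((-2 + 2*36 + 2*216) + 17)*25 = ((-2 + 72 + 432) + 17)*25 = (502 + 17)*25 = 519*25 = 12975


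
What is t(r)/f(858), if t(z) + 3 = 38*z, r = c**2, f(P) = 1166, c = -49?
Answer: 91235/1166 ≈ 78.246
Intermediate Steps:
r = 2401 (r = (-49)**2 = 2401)
t(z) = -3 + 38*z
t(r)/f(858) = (-3 + 38*2401)/1166 = (-3 + 91238)*(1/1166) = 91235*(1/1166) = 91235/1166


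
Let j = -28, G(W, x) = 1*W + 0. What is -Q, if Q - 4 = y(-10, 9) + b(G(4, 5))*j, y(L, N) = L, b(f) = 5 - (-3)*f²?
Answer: 1490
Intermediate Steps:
G(W, x) = W (G(W, x) = W + 0 = W)
b(f) = 5 + 3*f²
Q = -1490 (Q = 4 + (-10 + (5 + 3*4²)*(-28)) = 4 + (-10 + (5 + 3*16)*(-28)) = 4 + (-10 + (5 + 48)*(-28)) = 4 + (-10 + 53*(-28)) = 4 + (-10 - 1484) = 4 - 1494 = -1490)
-Q = -1*(-1490) = 1490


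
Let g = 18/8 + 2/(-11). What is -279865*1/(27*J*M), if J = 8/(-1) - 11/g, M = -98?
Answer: -3638245/458136 ≈ -7.9414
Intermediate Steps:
g = 91/44 (g = 18*(⅛) + 2*(-1/11) = 9/4 - 2/11 = 91/44 ≈ 2.0682)
J = -1212/91 (J = 8/(-1) - 11/91/44 = 8*(-1) - 11*44/91 = -8 - 484/91 = -1212/91 ≈ -13.319)
-279865*1/(27*J*M) = -279865/((27*(-1212/91))*(-98)) = -279865/((-32724/91*(-98))) = -279865/458136/13 = -279865*13/458136 = -3638245/458136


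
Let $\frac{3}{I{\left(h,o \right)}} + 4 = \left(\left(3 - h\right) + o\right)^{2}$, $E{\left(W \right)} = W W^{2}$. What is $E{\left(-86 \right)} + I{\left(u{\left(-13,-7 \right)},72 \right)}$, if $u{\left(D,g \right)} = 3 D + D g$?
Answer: $- \frac{111309799}{175} \approx -6.3606 \cdot 10^{5}$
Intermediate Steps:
$E{\left(W \right)} = W^{3}$
$I{\left(h,o \right)} = \frac{3}{-4 + \left(3 + o - h\right)^{2}}$ ($I{\left(h,o \right)} = \frac{3}{-4 + \left(\left(3 - h\right) + o\right)^{2}} = \frac{3}{-4 + \left(3 + o - h\right)^{2}}$)
$E{\left(-86 \right)} + I{\left(u{\left(-13,-7 \right)},72 \right)} = \left(-86\right)^{3} + \frac{3}{-4 + \left(3 + 72 - - 13 \left(3 - 7\right)\right)^{2}} = -636056 + \frac{3}{-4 + \left(3 + 72 - \left(-13\right) \left(-4\right)\right)^{2}} = -636056 + \frac{3}{-4 + \left(3 + 72 - 52\right)^{2}} = -636056 + \frac{3}{-4 + 23^{2}} = -636056 + \frac{3}{-4 + 529} = -636056 + \frac{3}{525} = -636056 + 3 \cdot \frac{1}{525} = -636056 + \frac{1}{175} = - \frac{111309799}{175}$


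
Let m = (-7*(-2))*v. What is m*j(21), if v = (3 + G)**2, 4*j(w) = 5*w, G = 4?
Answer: 36015/2 ≈ 18008.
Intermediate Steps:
j(w) = 5*w/4 (j(w) = (5*w)/4 = 5*w/4)
v = 49 (v = (3 + 4)**2 = 7**2 = 49)
m = 686 (m = -7*(-2)*49 = 14*49 = 686)
m*j(21) = 686*((5/4)*21) = 686*(105/4) = 36015/2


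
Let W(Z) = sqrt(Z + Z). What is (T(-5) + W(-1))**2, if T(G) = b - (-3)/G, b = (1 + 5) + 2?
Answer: 1319/25 + 74*I*sqrt(2)/5 ≈ 52.76 + 20.93*I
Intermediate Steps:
b = 8 (b = 6 + 2 = 8)
T(G) = 8 + 3/G (T(G) = 8 - (-3)/G = 8 + 3/G)
W(Z) = sqrt(2)*sqrt(Z) (W(Z) = sqrt(2*Z) = sqrt(2)*sqrt(Z))
(T(-5) + W(-1))**2 = ((8 + 3/(-5)) + sqrt(2)*sqrt(-1))**2 = ((8 + 3*(-1/5)) + sqrt(2)*I)**2 = ((8 - 3/5) + I*sqrt(2))**2 = (37/5 + I*sqrt(2))**2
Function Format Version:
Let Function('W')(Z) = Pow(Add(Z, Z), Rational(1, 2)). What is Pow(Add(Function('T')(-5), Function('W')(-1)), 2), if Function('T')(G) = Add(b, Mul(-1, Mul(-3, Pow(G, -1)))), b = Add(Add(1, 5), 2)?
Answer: Add(Rational(1319, 25), Mul(Rational(74, 5), I, Pow(2, Rational(1, 2)))) ≈ Add(52.760, Mul(20.930, I))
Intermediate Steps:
b = 8 (b = Add(6, 2) = 8)
Function('T')(G) = Add(8, Mul(3, Pow(G, -1))) (Function('T')(G) = Add(8, Mul(-1, Mul(-3, Pow(G, -1)))) = Add(8, Mul(3, Pow(G, -1))))
Function('W')(Z) = Mul(Pow(2, Rational(1, 2)), Pow(Z, Rational(1, 2))) (Function('W')(Z) = Pow(Mul(2, Z), Rational(1, 2)) = Mul(Pow(2, Rational(1, 2)), Pow(Z, Rational(1, 2))))
Pow(Add(Function('T')(-5), Function('W')(-1)), 2) = Pow(Add(Add(8, Mul(3, Pow(-5, -1))), Mul(Pow(2, Rational(1, 2)), Pow(-1, Rational(1, 2)))), 2) = Pow(Add(Add(8, Mul(3, Rational(-1, 5))), Mul(Pow(2, Rational(1, 2)), I)), 2) = Pow(Add(Add(8, Rational(-3, 5)), Mul(I, Pow(2, Rational(1, 2)))), 2) = Pow(Add(Rational(37, 5), Mul(I, Pow(2, Rational(1, 2)))), 2)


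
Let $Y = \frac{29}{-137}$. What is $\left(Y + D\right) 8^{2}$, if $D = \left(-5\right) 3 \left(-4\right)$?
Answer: $\frac{524224}{137} \approx 3826.5$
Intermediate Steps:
$D = 60$ ($D = \left(-15\right) \left(-4\right) = 60$)
$Y = - \frac{29}{137}$ ($Y = 29 \left(- \frac{1}{137}\right) = - \frac{29}{137} \approx -0.21168$)
$\left(Y + D\right) 8^{2} = \left(- \frac{29}{137} + 60\right) 8^{2} = \frac{8191}{137} \cdot 64 = \frac{524224}{137}$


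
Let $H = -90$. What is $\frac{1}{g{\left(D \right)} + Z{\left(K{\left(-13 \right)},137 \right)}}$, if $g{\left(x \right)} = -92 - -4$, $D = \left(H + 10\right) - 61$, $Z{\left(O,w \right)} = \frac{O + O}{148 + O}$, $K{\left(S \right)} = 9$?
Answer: $- \frac{157}{13798} \approx -0.011378$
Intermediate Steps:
$Z{\left(O,w \right)} = \frac{2 O}{148 + O}$
$D = -141$ ($D = \left(-90 + 10\right) - 61 = -80 - 61 = -141$)
$g{\left(x \right)} = -88$ ($g{\left(x \right)} = -92 + 4 = -88$)
$\frac{1}{g{\left(D \right)} + Z{\left(K{\left(-13 \right)},137 \right)}} = \frac{1}{-88 + 2 \cdot 9 \frac{1}{148 + 9}} = \frac{1}{-88 + 2 \cdot 9 \cdot \frac{1}{157}} = \frac{1}{-88 + \frac{18}{157}} = \frac{1}{- \frac{13798}{157}} = - \frac{157}{13798}$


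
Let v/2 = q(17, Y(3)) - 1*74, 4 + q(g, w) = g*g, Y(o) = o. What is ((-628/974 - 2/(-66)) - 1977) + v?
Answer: -25000280/16071 ≈ -1555.6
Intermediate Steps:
q(g, w) = -4 + g² (q(g, w) = -4 + g*g = -4 + g²)
v = 422 (v = 2*((-4 + 17²) - 1*74) = 2*((-4 + 289) - 74) = 2*(285 - 74) = 2*211 = 422)
((-628/974 - 2/(-66)) - 1977) + v = ((-628/974 - 2/(-66)) - 1977) + 422 = ((-628*1/974 - 2*(-1/66)) - 1977) + 422 = ((-314/487 + 1/33) - 1977) + 422 = (-9875/16071 - 1977) + 422 = -31782242/16071 + 422 = -25000280/16071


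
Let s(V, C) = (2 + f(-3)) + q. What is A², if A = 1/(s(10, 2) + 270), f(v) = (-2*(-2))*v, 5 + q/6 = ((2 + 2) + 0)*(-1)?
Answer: 1/42436 ≈ 2.3565e-5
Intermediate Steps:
q = -54 (q = -30 + 6*(((2 + 2) + 0)*(-1)) = -30 + 6*((4 + 0)*(-1)) = -30 + 6*(4*(-1)) = -30 + 6*(-4) = -30 - 24 = -54)
f(v) = 4*v
s(V, C) = -64 (s(V, C) = (2 + 4*(-3)) - 54 = (2 - 12) - 54 = -10 - 54 = -64)
A = 1/206 (A = 1/(-64 + 270) = 1/206 ≈ 0.0048544)
A² = (1/206)² = 1/42436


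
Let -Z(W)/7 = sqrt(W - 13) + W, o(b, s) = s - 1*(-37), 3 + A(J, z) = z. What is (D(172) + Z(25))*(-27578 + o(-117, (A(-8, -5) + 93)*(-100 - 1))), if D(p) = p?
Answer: 108378 + 505764*sqrt(3) ≈ 9.8439e+5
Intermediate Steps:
A(J, z) = -3 + z
o(b, s) = 37 + s (o(b, s) = s + 37 = 37 + s)
Z(W) = -7*W - 7*sqrt(-13 + W) (Z(W) = -7*(sqrt(W - 13) + W) = -7*(sqrt(-13 + W) + W) = -7*(W + sqrt(-13 + W)) = -7*W - 7*sqrt(-13 + W))
(D(172) + Z(25))*(-27578 + o(-117, (A(-8, -5) + 93)*(-100 - 1))) = (172 + (-7*25 - 7*sqrt(-13 + 25)))*(-27578 + (37 + ((-3 - 5) + 93)*(-100 - 1))) = (172 + (-175 - 14*sqrt(3)))*(-27578 + (37 + (-8 + 93)*(-101))) = (172 + (-175 - 14*sqrt(3)))*(-27578 + (37 + 85*(-101))) = (172 + (-175 - 14*sqrt(3)))*(-27578 + (37 - 8585)) = (-3 - 14*sqrt(3))*(-27578 - 8548) = (-3 - 14*sqrt(3))*(-36126) = 108378 + 505764*sqrt(3)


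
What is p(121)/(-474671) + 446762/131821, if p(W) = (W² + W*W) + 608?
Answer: 208124835612/62571605891 ≈ 3.3262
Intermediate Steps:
p(W) = 608 + 2*W² (p(W) = (W² + W²) + 608 = 2*W² + 608 = 608 + 2*W²)
p(121)/(-474671) + 446762/131821 = (608 + 2*121²)/(-474671) + 446762/131821 = (608 + 2*14641)*(-1/474671) + 446762*(1/131821) = (608 + 29282)*(-1/474671) + 446762/131821 = 29890*(-1/474671) + 446762/131821 = -29890/474671 + 446762/131821 = 208124835612/62571605891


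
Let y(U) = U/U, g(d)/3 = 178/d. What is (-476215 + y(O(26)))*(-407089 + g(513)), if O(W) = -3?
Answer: 11050076164258/57 ≈ 1.9386e+11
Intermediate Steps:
g(d) = 534/d (g(d) = 3*(178/d) = 534/d)
y(U) = 1
(-476215 + y(O(26)))*(-407089 + g(513)) = (-476215 + 1)*(-407089 + 534/513) = -476214*(-407089 + 534*(1/513)) = -476214*(-407089 + 178/171) = -476214*(-69612041/171) = 11050076164258/57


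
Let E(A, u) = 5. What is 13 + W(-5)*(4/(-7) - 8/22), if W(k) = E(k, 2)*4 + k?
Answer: -79/77 ≈ -1.0260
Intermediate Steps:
W(k) = 20 + k (W(k) = 5*4 + k = 20 + k)
13 + W(-5)*(4/(-7) - 8/22) = 13 + (20 - 5)*(4/(-7) - 8/22) = 13 + 15*(4*(-⅐) - 8*1/22) = 13 + 15*(-4/7 - 4/11) = 13 + 15*(-72/77) = 13 - 1080/77 = -79/77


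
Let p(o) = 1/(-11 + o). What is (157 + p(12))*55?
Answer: 8690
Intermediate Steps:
(157 + p(12))*55 = (157 + 1/(-11 + 12))*55 = (157 + 1/1)*55 = (157 + 1)*55 = 158*55 = 8690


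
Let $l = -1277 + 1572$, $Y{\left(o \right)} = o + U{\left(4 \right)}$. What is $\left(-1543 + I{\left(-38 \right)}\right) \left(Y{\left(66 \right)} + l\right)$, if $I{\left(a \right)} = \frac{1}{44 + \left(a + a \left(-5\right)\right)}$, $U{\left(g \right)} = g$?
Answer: $- \frac{110385855}{196} \approx -5.6319 \cdot 10^{5}$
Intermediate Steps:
$Y{\left(o \right)} = 4 + o$ ($Y{\left(o \right)} = o + 4 = 4 + o$)
$l = 295$
$I{\left(a \right)} = \frac{1}{44 - 4 a}$ ($I{\left(a \right)} = \frac{1}{44 + \left(a - 5 a\right)} = \frac{1}{44 - 4 a}$)
$\left(-1543 + I{\left(-38 \right)}\right) \left(Y{\left(66 \right)} + l\right) = \left(-1543 - \frac{1}{-44 + 4 \left(-38\right)}\right) \left(\left(4 + 66\right) + 295\right) = \left(-1543 - \frac{1}{-44 - 152}\right) \left(70 + 295\right) = \left(-1543 - \frac{1}{-196}\right) 365 = \left(-1543 - - \frac{1}{196}\right) 365 = \left(-1543 + \frac{1}{196}\right) 365 = \left(- \frac{302427}{196}\right) 365 = - \frac{110385855}{196}$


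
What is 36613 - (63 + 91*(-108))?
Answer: 46378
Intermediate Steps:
36613 - (63 + 91*(-108)) = 36613 - (63 - 9828) = 36613 - 1*(-9765) = 36613 + 9765 = 46378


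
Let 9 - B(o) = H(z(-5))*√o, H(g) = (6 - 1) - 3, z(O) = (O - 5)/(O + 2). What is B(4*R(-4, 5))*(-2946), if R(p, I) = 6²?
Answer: 44190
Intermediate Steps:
z(O) = (-5 + O)/(2 + O)
R(p, I) = 36
H(g) = 2 (H(g) = 5 - 3 = 2)
B(o) = 9 - 2*√o
B(4*R(-4, 5))*(-2946) = (9 - 2*√(4*36))*(-2946) = (9 - 2*√144)*(-2946) = (9 - 2*12)*(-2946) = (9 - 24)*(-2946) = -15*(-2946) = 44190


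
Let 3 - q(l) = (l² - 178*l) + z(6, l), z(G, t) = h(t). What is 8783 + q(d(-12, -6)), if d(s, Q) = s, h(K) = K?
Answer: 6518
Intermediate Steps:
z(G, t) = t
q(l) = 3 - l² + 177*l (q(l) = 3 - ((l² - 178*l) + l) = 3 - (l² - 177*l) = 3 + (-l² + 177*l) = 3 - l² + 177*l)
8783 + q(d(-12, -6)) = 8783 + (3 - 1*(-12)² + 177*(-12)) = 8783 + (3 - 1*144 - 2124) = 8783 + (3 - 144 - 2124) = 8783 - 2265 = 6518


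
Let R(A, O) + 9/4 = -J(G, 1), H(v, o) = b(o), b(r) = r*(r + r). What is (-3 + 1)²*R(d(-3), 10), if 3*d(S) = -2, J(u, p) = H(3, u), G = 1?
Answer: -17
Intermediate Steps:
b(r) = 2*r² (b(r) = r*(2*r) = 2*r²)
H(v, o) = 2*o²
J(u, p) = 2*u²
d(S) = -⅔ (d(S) = (⅓)*(-2) = -⅔)
R(A, O) = -17/4 (R(A, O) = -9/4 - 2*1² = -9/4 - 2 = -17/4)
(-3 + 1)²*R(d(-3), 10) = (-3 + 1)²*(-17/4) = (-2)²*(-17/4) = 4*(-17/4) = -17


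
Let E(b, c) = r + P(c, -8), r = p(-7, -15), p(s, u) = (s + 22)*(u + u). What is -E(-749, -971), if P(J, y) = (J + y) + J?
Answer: 2400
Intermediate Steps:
p(s, u) = 2*u*(22 + s) (p(s, u) = (22 + s)*(2*u) = 2*u*(22 + s))
r = -450 (r = 2*(-15)*(22 - 7) = 2*(-15)*15 = -450)
P(J, y) = y + 2*J
E(b, c) = -458 + 2*c (E(b, c) = -450 + (-8 + 2*c) = -458 + 2*c)
-E(-749, -971) = -(-458 + 2*(-971)) = -(-458 - 1942) = -1*(-2400) = 2400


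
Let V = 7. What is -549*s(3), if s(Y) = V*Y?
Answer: -11529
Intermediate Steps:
s(Y) = 7*Y
-549*s(3) = -3843*3 = -549*21 = -11529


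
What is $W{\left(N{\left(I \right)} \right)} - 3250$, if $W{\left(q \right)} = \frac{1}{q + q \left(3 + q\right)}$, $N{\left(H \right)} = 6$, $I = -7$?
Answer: $- \frac{194999}{60} \approx -3250.0$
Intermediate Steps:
$W{\left(N{\left(I \right)} \right)} - 3250 = \frac{1}{6 \left(4 + 6\right)} - 3250 = \frac{1}{6 \cdot 10} - 3250 = \frac{1}{6} \cdot \frac{1}{10} - 3250 = \frac{1}{60} - 3250 = - \frac{194999}{60}$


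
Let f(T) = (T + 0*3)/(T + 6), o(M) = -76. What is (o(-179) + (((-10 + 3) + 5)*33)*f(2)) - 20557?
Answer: -41299/2 ≈ -20650.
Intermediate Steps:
f(T) = T/(6 + T) (f(T) = (T + 0)/(6 + T) = T/(6 + T))
(o(-179) + (((-10 + 3) + 5)*33)*f(2)) - 20557 = (-76 + (((-10 + 3) + 5)*33)*(2/(6 + 2))) - 20557 = (-76 + ((-7 + 5)*33)*(2/8)) - 20557 = (-76 + (-2*33)*(2*(1/8))) - 20557 = (-76 - 66*1/4) - 20557 = (-76 - 33/2) - 20557 = -185/2 - 20557 = -41299/2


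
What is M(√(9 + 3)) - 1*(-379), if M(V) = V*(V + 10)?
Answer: 391 + 20*√3 ≈ 425.64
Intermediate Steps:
M(V) = V*(10 + V)
M(√(9 + 3)) - 1*(-379) = √(9 + 3)*(10 + √(9 + 3)) - 1*(-379) = √12*(10 + √12) + 379 = (2*√3)*(10 + 2*√3) + 379 = 2*√3*(10 + 2*√3) + 379 = 379 + 2*√3*(10 + 2*√3)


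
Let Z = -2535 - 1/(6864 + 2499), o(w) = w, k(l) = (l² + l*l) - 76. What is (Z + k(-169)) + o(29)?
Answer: 510658019/9363 ≈ 54540.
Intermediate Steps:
k(l) = -76 + 2*l² (k(l) = (l² + l²) - 76 = 2*l² - 76 = -76 + 2*l²)
Z = -23735206/9363 (Z = -2535 - 1/9363 = -23735206/9363 ≈ -2535.0)
(Z + k(-169)) + o(29) = (-23735206/9363 + (-76 + 2*(-169)²)) + 29 = (-23735206/9363 + (-76 + 2*28561)) + 29 = (-23735206/9363 + (-76 + 57122)) + 29 = (-23735206/9363 + 57046) + 29 = 510386492/9363 + 29 = 510658019/9363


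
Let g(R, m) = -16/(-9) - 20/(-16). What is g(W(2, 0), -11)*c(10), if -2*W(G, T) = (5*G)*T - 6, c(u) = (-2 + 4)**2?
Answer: 109/9 ≈ 12.111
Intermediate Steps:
c(u) = 4 (c(u) = 2**2 = 4)
W(G, T) = 3 - 5*G*T/2 (W(G, T) = -((5*G)*T - 6)/2 = -(5*G*T - 6)/2 = -(-6 + 5*G*T)/2 = 3 - 5*G*T/2)
g(R, m) = 109/36 (g(R, m) = -16*(-1/9) - 20*(-1/16) = 16/9 + 5/4 = 109/36)
g(W(2, 0), -11)*c(10) = (109/36)*4 = 109/9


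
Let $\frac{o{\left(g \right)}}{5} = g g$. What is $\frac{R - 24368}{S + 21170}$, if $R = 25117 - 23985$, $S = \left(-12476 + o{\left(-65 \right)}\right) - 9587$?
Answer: $- \frac{5809}{5058} \approx -1.1485$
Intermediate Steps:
$o{\left(g \right)} = 5 g^{2}$ ($o{\left(g \right)} = 5 g g = 5 g^{2}$)
$S = -938$ ($S = \left(-12476 + 5 \left(-65\right)^{2}\right) - 9587 = \left(-12476 + 5 \cdot 4225\right) - 9587 = \left(-12476 + 21125\right) - 9587 = 8649 - 9587 = -938$)
$R = 1132$ ($R = 25117 - 23985 = 1132$)
$\frac{R - 24368}{S + 21170} = \frac{1132 - 24368}{-938 + 21170} = - \frac{23236}{20232} = \left(-23236\right) \frac{1}{20232} = - \frac{5809}{5058}$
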